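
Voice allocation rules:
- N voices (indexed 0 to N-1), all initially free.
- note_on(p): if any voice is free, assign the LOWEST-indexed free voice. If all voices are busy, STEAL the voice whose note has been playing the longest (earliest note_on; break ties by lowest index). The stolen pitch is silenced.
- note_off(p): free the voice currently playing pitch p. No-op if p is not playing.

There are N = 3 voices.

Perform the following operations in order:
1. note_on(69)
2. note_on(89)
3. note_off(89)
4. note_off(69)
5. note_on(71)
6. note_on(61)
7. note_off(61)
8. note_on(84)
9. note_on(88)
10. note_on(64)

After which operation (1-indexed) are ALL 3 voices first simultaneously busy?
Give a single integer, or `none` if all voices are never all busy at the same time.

Op 1: note_on(69): voice 0 is free -> assigned | voices=[69 - -]
Op 2: note_on(89): voice 1 is free -> assigned | voices=[69 89 -]
Op 3: note_off(89): free voice 1 | voices=[69 - -]
Op 4: note_off(69): free voice 0 | voices=[- - -]
Op 5: note_on(71): voice 0 is free -> assigned | voices=[71 - -]
Op 6: note_on(61): voice 1 is free -> assigned | voices=[71 61 -]
Op 7: note_off(61): free voice 1 | voices=[71 - -]
Op 8: note_on(84): voice 1 is free -> assigned | voices=[71 84 -]
Op 9: note_on(88): voice 2 is free -> assigned | voices=[71 84 88]
Op 10: note_on(64): all voices busy, STEAL voice 0 (pitch 71, oldest) -> assign | voices=[64 84 88]

Answer: 9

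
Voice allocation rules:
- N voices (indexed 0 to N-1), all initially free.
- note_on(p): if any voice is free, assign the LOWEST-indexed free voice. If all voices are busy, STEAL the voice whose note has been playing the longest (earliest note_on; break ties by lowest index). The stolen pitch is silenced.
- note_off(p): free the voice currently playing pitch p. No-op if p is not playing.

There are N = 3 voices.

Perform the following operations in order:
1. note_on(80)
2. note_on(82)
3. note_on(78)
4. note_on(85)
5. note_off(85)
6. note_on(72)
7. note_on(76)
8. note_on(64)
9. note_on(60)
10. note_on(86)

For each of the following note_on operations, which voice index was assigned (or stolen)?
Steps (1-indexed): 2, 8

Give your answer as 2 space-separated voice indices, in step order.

Answer: 1 2

Derivation:
Op 1: note_on(80): voice 0 is free -> assigned | voices=[80 - -]
Op 2: note_on(82): voice 1 is free -> assigned | voices=[80 82 -]
Op 3: note_on(78): voice 2 is free -> assigned | voices=[80 82 78]
Op 4: note_on(85): all voices busy, STEAL voice 0 (pitch 80, oldest) -> assign | voices=[85 82 78]
Op 5: note_off(85): free voice 0 | voices=[- 82 78]
Op 6: note_on(72): voice 0 is free -> assigned | voices=[72 82 78]
Op 7: note_on(76): all voices busy, STEAL voice 1 (pitch 82, oldest) -> assign | voices=[72 76 78]
Op 8: note_on(64): all voices busy, STEAL voice 2 (pitch 78, oldest) -> assign | voices=[72 76 64]
Op 9: note_on(60): all voices busy, STEAL voice 0 (pitch 72, oldest) -> assign | voices=[60 76 64]
Op 10: note_on(86): all voices busy, STEAL voice 1 (pitch 76, oldest) -> assign | voices=[60 86 64]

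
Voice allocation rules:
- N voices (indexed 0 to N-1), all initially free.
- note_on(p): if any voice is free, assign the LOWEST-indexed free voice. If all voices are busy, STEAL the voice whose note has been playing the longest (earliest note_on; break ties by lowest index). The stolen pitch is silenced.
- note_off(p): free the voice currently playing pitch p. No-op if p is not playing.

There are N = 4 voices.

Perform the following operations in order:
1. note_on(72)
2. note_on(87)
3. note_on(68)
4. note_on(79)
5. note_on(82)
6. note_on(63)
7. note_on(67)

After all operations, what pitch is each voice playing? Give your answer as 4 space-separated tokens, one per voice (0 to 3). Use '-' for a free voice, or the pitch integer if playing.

Op 1: note_on(72): voice 0 is free -> assigned | voices=[72 - - -]
Op 2: note_on(87): voice 1 is free -> assigned | voices=[72 87 - -]
Op 3: note_on(68): voice 2 is free -> assigned | voices=[72 87 68 -]
Op 4: note_on(79): voice 3 is free -> assigned | voices=[72 87 68 79]
Op 5: note_on(82): all voices busy, STEAL voice 0 (pitch 72, oldest) -> assign | voices=[82 87 68 79]
Op 6: note_on(63): all voices busy, STEAL voice 1 (pitch 87, oldest) -> assign | voices=[82 63 68 79]
Op 7: note_on(67): all voices busy, STEAL voice 2 (pitch 68, oldest) -> assign | voices=[82 63 67 79]

Answer: 82 63 67 79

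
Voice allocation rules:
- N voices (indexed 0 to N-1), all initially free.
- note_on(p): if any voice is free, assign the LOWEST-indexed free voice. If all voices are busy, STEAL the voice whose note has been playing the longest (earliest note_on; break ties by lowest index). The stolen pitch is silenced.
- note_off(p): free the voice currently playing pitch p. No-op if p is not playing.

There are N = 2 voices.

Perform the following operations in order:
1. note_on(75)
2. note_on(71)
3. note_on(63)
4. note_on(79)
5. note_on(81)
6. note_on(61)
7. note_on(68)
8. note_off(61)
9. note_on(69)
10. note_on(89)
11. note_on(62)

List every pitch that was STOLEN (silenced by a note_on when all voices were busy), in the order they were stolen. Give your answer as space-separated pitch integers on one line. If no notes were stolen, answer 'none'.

Answer: 75 71 63 79 81 68 69

Derivation:
Op 1: note_on(75): voice 0 is free -> assigned | voices=[75 -]
Op 2: note_on(71): voice 1 is free -> assigned | voices=[75 71]
Op 3: note_on(63): all voices busy, STEAL voice 0 (pitch 75, oldest) -> assign | voices=[63 71]
Op 4: note_on(79): all voices busy, STEAL voice 1 (pitch 71, oldest) -> assign | voices=[63 79]
Op 5: note_on(81): all voices busy, STEAL voice 0 (pitch 63, oldest) -> assign | voices=[81 79]
Op 6: note_on(61): all voices busy, STEAL voice 1 (pitch 79, oldest) -> assign | voices=[81 61]
Op 7: note_on(68): all voices busy, STEAL voice 0 (pitch 81, oldest) -> assign | voices=[68 61]
Op 8: note_off(61): free voice 1 | voices=[68 -]
Op 9: note_on(69): voice 1 is free -> assigned | voices=[68 69]
Op 10: note_on(89): all voices busy, STEAL voice 0 (pitch 68, oldest) -> assign | voices=[89 69]
Op 11: note_on(62): all voices busy, STEAL voice 1 (pitch 69, oldest) -> assign | voices=[89 62]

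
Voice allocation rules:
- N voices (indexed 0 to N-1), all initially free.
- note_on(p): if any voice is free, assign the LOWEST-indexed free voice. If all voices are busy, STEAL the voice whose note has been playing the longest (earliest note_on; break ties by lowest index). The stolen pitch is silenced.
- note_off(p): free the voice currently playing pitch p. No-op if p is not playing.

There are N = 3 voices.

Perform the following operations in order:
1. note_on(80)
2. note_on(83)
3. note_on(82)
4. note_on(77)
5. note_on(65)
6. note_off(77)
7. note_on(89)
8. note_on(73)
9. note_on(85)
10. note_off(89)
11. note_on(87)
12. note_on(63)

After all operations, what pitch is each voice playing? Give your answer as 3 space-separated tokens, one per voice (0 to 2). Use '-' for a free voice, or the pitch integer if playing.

Answer: 87 85 63

Derivation:
Op 1: note_on(80): voice 0 is free -> assigned | voices=[80 - -]
Op 2: note_on(83): voice 1 is free -> assigned | voices=[80 83 -]
Op 3: note_on(82): voice 2 is free -> assigned | voices=[80 83 82]
Op 4: note_on(77): all voices busy, STEAL voice 0 (pitch 80, oldest) -> assign | voices=[77 83 82]
Op 5: note_on(65): all voices busy, STEAL voice 1 (pitch 83, oldest) -> assign | voices=[77 65 82]
Op 6: note_off(77): free voice 0 | voices=[- 65 82]
Op 7: note_on(89): voice 0 is free -> assigned | voices=[89 65 82]
Op 8: note_on(73): all voices busy, STEAL voice 2 (pitch 82, oldest) -> assign | voices=[89 65 73]
Op 9: note_on(85): all voices busy, STEAL voice 1 (pitch 65, oldest) -> assign | voices=[89 85 73]
Op 10: note_off(89): free voice 0 | voices=[- 85 73]
Op 11: note_on(87): voice 0 is free -> assigned | voices=[87 85 73]
Op 12: note_on(63): all voices busy, STEAL voice 2 (pitch 73, oldest) -> assign | voices=[87 85 63]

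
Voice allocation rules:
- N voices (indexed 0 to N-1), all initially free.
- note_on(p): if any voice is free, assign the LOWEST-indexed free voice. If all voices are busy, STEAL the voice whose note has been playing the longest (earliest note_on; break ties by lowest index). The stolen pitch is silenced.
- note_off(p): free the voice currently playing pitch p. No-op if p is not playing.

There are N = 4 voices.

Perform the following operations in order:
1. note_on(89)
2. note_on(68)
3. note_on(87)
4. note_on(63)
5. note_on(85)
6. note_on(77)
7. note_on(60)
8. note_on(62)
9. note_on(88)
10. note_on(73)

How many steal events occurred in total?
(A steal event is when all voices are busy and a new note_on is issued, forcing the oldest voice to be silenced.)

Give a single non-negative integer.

Answer: 6

Derivation:
Op 1: note_on(89): voice 0 is free -> assigned | voices=[89 - - -]
Op 2: note_on(68): voice 1 is free -> assigned | voices=[89 68 - -]
Op 3: note_on(87): voice 2 is free -> assigned | voices=[89 68 87 -]
Op 4: note_on(63): voice 3 is free -> assigned | voices=[89 68 87 63]
Op 5: note_on(85): all voices busy, STEAL voice 0 (pitch 89, oldest) -> assign | voices=[85 68 87 63]
Op 6: note_on(77): all voices busy, STEAL voice 1 (pitch 68, oldest) -> assign | voices=[85 77 87 63]
Op 7: note_on(60): all voices busy, STEAL voice 2 (pitch 87, oldest) -> assign | voices=[85 77 60 63]
Op 8: note_on(62): all voices busy, STEAL voice 3 (pitch 63, oldest) -> assign | voices=[85 77 60 62]
Op 9: note_on(88): all voices busy, STEAL voice 0 (pitch 85, oldest) -> assign | voices=[88 77 60 62]
Op 10: note_on(73): all voices busy, STEAL voice 1 (pitch 77, oldest) -> assign | voices=[88 73 60 62]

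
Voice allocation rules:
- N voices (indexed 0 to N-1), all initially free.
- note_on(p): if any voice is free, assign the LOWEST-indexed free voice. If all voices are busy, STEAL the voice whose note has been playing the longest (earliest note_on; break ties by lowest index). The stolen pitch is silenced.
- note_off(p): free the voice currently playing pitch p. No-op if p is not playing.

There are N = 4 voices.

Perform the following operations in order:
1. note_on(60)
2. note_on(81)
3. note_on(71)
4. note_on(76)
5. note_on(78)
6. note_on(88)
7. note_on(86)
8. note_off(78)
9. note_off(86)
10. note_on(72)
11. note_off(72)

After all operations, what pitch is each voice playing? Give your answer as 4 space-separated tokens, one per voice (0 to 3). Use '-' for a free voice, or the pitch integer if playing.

Op 1: note_on(60): voice 0 is free -> assigned | voices=[60 - - -]
Op 2: note_on(81): voice 1 is free -> assigned | voices=[60 81 - -]
Op 3: note_on(71): voice 2 is free -> assigned | voices=[60 81 71 -]
Op 4: note_on(76): voice 3 is free -> assigned | voices=[60 81 71 76]
Op 5: note_on(78): all voices busy, STEAL voice 0 (pitch 60, oldest) -> assign | voices=[78 81 71 76]
Op 6: note_on(88): all voices busy, STEAL voice 1 (pitch 81, oldest) -> assign | voices=[78 88 71 76]
Op 7: note_on(86): all voices busy, STEAL voice 2 (pitch 71, oldest) -> assign | voices=[78 88 86 76]
Op 8: note_off(78): free voice 0 | voices=[- 88 86 76]
Op 9: note_off(86): free voice 2 | voices=[- 88 - 76]
Op 10: note_on(72): voice 0 is free -> assigned | voices=[72 88 - 76]
Op 11: note_off(72): free voice 0 | voices=[- 88 - 76]

Answer: - 88 - 76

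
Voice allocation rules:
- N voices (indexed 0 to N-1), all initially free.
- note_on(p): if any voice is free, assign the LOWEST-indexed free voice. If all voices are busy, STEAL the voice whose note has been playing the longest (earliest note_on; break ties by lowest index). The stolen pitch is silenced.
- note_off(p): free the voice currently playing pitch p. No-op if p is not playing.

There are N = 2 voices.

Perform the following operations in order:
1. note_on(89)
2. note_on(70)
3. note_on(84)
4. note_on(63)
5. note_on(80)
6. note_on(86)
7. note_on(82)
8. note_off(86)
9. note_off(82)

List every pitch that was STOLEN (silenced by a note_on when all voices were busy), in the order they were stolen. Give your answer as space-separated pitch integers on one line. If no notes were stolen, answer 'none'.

Answer: 89 70 84 63 80

Derivation:
Op 1: note_on(89): voice 0 is free -> assigned | voices=[89 -]
Op 2: note_on(70): voice 1 is free -> assigned | voices=[89 70]
Op 3: note_on(84): all voices busy, STEAL voice 0 (pitch 89, oldest) -> assign | voices=[84 70]
Op 4: note_on(63): all voices busy, STEAL voice 1 (pitch 70, oldest) -> assign | voices=[84 63]
Op 5: note_on(80): all voices busy, STEAL voice 0 (pitch 84, oldest) -> assign | voices=[80 63]
Op 6: note_on(86): all voices busy, STEAL voice 1 (pitch 63, oldest) -> assign | voices=[80 86]
Op 7: note_on(82): all voices busy, STEAL voice 0 (pitch 80, oldest) -> assign | voices=[82 86]
Op 8: note_off(86): free voice 1 | voices=[82 -]
Op 9: note_off(82): free voice 0 | voices=[- -]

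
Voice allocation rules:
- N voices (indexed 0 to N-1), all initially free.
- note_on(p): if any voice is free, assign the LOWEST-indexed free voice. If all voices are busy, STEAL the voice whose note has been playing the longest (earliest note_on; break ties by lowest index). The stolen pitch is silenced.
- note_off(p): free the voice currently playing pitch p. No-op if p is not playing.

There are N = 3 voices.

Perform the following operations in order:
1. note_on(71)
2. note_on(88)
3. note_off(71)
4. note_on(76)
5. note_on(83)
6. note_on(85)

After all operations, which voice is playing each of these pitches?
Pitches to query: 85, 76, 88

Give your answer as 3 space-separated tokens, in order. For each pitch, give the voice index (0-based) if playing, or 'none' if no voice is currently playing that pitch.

Op 1: note_on(71): voice 0 is free -> assigned | voices=[71 - -]
Op 2: note_on(88): voice 1 is free -> assigned | voices=[71 88 -]
Op 3: note_off(71): free voice 0 | voices=[- 88 -]
Op 4: note_on(76): voice 0 is free -> assigned | voices=[76 88 -]
Op 5: note_on(83): voice 2 is free -> assigned | voices=[76 88 83]
Op 6: note_on(85): all voices busy, STEAL voice 1 (pitch 88, oldest) -> assign | voices=[76 85 83]

Answer: 1 0 none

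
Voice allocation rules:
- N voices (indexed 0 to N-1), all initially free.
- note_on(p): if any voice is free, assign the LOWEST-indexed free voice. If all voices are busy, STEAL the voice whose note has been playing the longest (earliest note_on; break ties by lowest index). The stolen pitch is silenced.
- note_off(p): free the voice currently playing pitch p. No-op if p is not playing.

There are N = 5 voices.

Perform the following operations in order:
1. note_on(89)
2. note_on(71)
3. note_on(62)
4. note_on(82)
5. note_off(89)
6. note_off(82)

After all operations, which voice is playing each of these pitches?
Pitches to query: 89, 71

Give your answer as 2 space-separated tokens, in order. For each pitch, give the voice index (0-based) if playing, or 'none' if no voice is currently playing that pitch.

Op 1: note_on(89): voice 0 is free -> assigned | voices=[89 - - - -]
Op 2: note_on(71): voice 1 is free -> assigned | voices=[89 71 - - -]
Op 3: note_on(62): voice 2 is free -> assigned | voices=[89 71 62 - -]
Op 4: note_on(82): voice 3 is free -> assigned | voices=[89 71 62 82 -]
Op 5: note_off(89): free voice 0 | voices=[- 71 62 82 -]
Op 6: note_off(82): free voice 3 | voices=[- 71 62 - -]

Answer: none 1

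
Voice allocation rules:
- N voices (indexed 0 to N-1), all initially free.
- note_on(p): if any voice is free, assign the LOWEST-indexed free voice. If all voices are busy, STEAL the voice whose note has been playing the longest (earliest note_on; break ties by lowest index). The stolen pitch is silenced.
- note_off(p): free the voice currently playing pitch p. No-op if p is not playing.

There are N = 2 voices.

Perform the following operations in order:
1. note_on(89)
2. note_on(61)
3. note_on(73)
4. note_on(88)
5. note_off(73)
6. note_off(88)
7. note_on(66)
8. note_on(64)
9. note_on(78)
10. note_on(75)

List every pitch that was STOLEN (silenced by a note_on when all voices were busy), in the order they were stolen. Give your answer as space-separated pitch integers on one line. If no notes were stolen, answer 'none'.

Answer: 89 61 66 64

Derivation:
Op 1: note_on(89): voice 0 is free -> assigned | voices=[89 -]
Op 2: note_on(61): voice 1 is free -> assigned | voices=[89 61]
Op 3: note_on(73): all voices busy, STEAL voice 0 (pitch 89, oldest) -> assign | voices=[73 61]
Op 4: note_on(88): all voices busy, STEAL voice 1 (pitch 61, oldest) -> assign | voices=[73 88]
Op 5: note_off(73): free voice 0 | voices=[- 88]
Op 6: note_off(88): free voice 1 | voices=[- -]
Op 7: note_on(66): voice 0 is free -> assigned | voices=[66 -]
Op 8: note_on(64): voice 1 is free -> assigned | voices=[66 64]
Op 9: note_on(78): all voices busy, STEAL voice 0 (pitch 66, oldest) -> assign | voices=[78 64]
Op 10: note_on(75): all voices busy, STEAL voice 1 (pitch 64, oldest) -> assign | voices=[78 75]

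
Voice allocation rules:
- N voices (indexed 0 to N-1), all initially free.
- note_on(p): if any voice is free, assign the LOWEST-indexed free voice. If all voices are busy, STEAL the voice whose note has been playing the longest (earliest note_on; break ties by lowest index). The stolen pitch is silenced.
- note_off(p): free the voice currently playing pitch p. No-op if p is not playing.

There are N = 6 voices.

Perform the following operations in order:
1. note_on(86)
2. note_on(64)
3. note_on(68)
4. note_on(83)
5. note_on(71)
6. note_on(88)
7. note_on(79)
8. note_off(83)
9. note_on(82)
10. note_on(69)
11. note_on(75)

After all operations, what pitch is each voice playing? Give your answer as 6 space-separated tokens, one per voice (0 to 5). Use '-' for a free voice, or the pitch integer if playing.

Op 1: note_on(86): voice 0 is free -> assigned | voices=[86 - - - - -]
Op 2: note_on(64): voice 1 is free -> assigned | voices=[86 64 - - - -]
Op 3: note_on(68): voice 2 is free -> assigned | voices=[86 64 68 - - -]
Op 4: note_on(83): voice 3 is free -> assigned | voices=[86 64 68 83 - -]
Op 5: note_on(71): voice 4 is free -> assigned | voices=[86 64 68 83 71 -]
Op 6: note_on(88): voice 5 is free -> assigned | voices=[86 64 68 83 71 88]
Op 7: note_on(79): all voices busy, STEAL voice 0 (pitch 86, oldest) -> assign | voices=[79 64 68 83 71 88]
Op 8: note_off(83): free voice 3 | voices=[79 64 68 - 71 88]
Op 9: note_on(82): voice 3 is free -> assigned | voices=[79 64 68 82 71 88]
Op 10: note_on(69): all voices busy, STEAL voice 1 (pitch 64, oldest) -> assign | voices=[79 69 68 82 71 88]
Op 11: note_on(75): all voices busy, STEAL voice 2 (pitch 68, oldest) -> assign | voices=[79 69 75 82 71 88]

Answer: 79 69 75 82 71 88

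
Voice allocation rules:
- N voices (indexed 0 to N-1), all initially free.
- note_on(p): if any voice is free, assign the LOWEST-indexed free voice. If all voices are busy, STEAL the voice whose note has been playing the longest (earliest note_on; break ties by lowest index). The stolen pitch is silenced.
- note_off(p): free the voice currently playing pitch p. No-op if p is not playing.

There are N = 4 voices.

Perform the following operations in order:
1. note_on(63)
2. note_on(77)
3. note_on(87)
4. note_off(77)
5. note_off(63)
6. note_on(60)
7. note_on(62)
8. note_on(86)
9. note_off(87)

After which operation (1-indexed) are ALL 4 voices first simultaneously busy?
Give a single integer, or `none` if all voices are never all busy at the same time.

Answer: 8

Derivation:
Op 1: note_on(63): voice 0 is free -> assigned | voices=[63 - - -]
Op 2: note_on(77): voice 1 is free -> assigned | voices=[63 77 - -]
Op 3: note_on(87): voice 2 is free -> assigned | voices=[63 77 87 -]
Op 4: note_off(77): free voice 1 | voices=[63 - 87 -]
Op 5: note_off(63): free voice 0 | voices=[- - 87 -]
Op 6: note_on(60): voice 0 is free -> assigned | voices=[60 - 87 -]
Op 7: note_on(62): voice 1 is free -> assigned | voices=[60 62 87 -]
Op 8: note_on(86): voice 3 is free -> assigned | voices=[60 62 87 86]
Op 9: note_off(87): free voice 2 | voices=[60 62 - 86]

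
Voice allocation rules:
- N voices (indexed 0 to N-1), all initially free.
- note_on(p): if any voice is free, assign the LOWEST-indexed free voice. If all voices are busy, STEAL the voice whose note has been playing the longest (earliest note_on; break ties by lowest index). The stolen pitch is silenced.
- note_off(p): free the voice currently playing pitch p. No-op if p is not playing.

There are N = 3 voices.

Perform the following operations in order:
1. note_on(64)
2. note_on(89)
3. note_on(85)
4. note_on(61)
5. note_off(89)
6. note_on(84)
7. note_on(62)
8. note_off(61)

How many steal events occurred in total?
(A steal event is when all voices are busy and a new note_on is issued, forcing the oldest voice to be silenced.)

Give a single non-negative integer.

Answer: 2

Derivation:
Op 1: note_on(64): voice 0 is free -> assigned | voices=[64 - -]
Op 2: note_on(89): voice 1 is free -> assigned | voices=[64 89 -]
Op 3: note_on(85): voice 2 is free -> assigned | voices=[64 89 85]
Op 4: note_on(61): all voices busy, STEAL voice 0 (pitch 64, oldest) -> assign | voices=[61 89 85]
Op 5: note_off(89): free voice 1 | voices=[61 - 85]
Op 6: note_on(84): voice 1 is free -> assigned | voices=[61 84 85]
Op 7: note_on(62): all voices busy, STEAL voice 2 (pitch 85, oldest) -> assign | voices=[61 84 62]
Op 8: note_off(61): free voice 0 | voices=[- 84 62]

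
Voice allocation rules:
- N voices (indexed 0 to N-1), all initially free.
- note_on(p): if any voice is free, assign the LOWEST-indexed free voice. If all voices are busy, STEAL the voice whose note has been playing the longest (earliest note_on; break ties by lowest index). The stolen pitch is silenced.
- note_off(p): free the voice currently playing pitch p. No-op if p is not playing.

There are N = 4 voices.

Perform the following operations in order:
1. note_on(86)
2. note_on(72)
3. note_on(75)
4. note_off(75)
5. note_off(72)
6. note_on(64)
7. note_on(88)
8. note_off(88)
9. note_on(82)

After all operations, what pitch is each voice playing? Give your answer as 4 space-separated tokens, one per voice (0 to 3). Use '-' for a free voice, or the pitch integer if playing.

Answer: 86 64 82 -

Derivation:
Op 1: note_on(86): voice 0 is free -> assigned | voices=[86 - - -]
Op 2: note_on(72): voice 1 is free -> assigned | voices=[86 72 - -]
Op 3: note_on(75): voice 2 is free -> assigned | voices=[86 72 75 -]
Op 4: note_off(75): free voice 2 | voices=[86 72 - -]
Op 5: note_off(72): free voice 1 | voices=[86 - - -]
Op 6: note_on(64): voice 1 is free -> assigned | voices=[86 64 - -]
Op 7: note_on(88): voice 2 is free -> assigned | voices=[86 64 88 -]
Op 8: note_off(88): free voice 2 | voices=[86 64 - -]
Op 9: note_on(82): voice 2 is free -> assigned | voices=[86 64 82 -]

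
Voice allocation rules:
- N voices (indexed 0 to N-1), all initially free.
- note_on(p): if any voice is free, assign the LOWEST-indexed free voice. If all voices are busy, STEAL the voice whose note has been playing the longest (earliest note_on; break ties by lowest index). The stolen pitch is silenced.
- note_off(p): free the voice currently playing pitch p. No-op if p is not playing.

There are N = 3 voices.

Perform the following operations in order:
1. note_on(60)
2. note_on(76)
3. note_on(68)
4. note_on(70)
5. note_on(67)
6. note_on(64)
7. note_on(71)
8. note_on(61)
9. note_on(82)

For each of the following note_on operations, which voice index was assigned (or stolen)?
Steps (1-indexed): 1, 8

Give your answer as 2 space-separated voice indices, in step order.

Op 1: note_on(60): voice 0 is free -> assigned | voices=[60 - -]
Op 2: note_on(76): voice 1 is free -> assigned | voices=[60 76 -]
Op 3: note_on(68): voice 2 is free -> assigned | voices=[60 76 68]
Op 4: note_on(70): all voices busy, STEAL voice 0 (pitch 60, oldest) -> assign | voices=[70 76 68]
Op 5: note_on(67): all voices busy, STEAL voice 1 (pitch 76, oldest) -> assign | voices=[70 67 68]
Op 6: note_on(64): all voices busy, STEAL voice 2 (pitch 68, oldest) -> assign | voices=[70 67 64]
Op 7: note_on(71): all voices busy, STEAL voice 0 (pitch 70, oldest) -> assign | voices=[71 67 64]
Op 8: note_on(61): all voices busy, STEAL voice 1 (pitch 67, oldest) -> assign | voices=[71 61 64]
Op 9: note_on(82): all voices busy, STEAL voice 2 (pitch 64, oldest) -> assign | voices=[71 61 82]

Answer: 0 1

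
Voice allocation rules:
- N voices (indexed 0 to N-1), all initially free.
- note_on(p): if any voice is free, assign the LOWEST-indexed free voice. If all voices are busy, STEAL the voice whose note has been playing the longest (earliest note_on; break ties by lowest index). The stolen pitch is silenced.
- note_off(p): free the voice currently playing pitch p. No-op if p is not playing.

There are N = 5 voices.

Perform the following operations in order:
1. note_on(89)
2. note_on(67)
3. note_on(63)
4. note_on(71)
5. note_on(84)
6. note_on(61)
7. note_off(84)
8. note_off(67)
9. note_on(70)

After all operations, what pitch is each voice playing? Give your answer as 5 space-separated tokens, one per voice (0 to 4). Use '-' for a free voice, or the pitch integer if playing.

Answer: 61 70 63 71 -

Derivation:
Op 1: note_on(89): voice 0 is free -> assigned | voices=[89 - - - -]
Op 2: note_on(67): voice 1 is free -> assigned | voices=[89 67 - - -]
Op 3: note_on(63): voice 2 is free -> assigned | voices=[89 67 63 - -]
Op 4: note_on(71): voice 3 is free -> assigned | voices=[89 67 63 71 -]
Op 5: note_on(84): voice 4 is free -> assigned | voices=[89 67 63 71 84]
Op 6: note_on(61): all voices busy, STEAL voice 0 (pitch 89, oldest) -> assign | voices=[61 67 63 71 84]
Op 7: note_off(84): free voice 4 | voices=[61 67 63 71 -]
Op 8: note_off(67): free voice 1 | voices=[61 - 63 71 -]
Op 9: note_on(70): voice 1 is free -> assigned | voices=[61 70 63 71 -]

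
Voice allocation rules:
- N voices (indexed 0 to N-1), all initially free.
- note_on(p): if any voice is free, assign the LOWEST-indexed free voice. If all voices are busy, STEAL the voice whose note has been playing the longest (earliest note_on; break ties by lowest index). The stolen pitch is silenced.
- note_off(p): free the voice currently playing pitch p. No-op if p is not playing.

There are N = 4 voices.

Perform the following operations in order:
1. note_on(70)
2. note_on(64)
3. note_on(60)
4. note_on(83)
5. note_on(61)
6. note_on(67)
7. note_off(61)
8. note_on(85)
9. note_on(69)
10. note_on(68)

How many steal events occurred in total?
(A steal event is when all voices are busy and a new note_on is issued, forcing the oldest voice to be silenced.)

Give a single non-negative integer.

Answer: 4

Derivation:
Op 1: note_on(70): voice 0 is free -> assigned | voices=[70 - - -]
Op 2: note_on(64): voice 1 is free -> assigned | voices=[70 64 - -]
Op 3: note_on(60): voice 2 is free -> assigned | voices=[70 64 60 -]
Op 4: note_on(83): voice 3 is free -> assigned | voices=[70 64 60 83]
Op 5: note_on(61): all voices busy, STEAL voice 0 (pitch 70, oldest) -> assign | voices=[61 64 60 83]
Op 6: note_on(67): all voices busy, STEAL voice 1 (pitch 64, oldest) -> assign | voices=[61 67 60 83]
Op 7: note_off(61): free voice 0 | voices=[- 67 60 83]
Op 8: note_on(85): voice 0 is free -> assigned | voices=[85 67 60 83]
Op 9: note_on(69): all voices busy, STEAL voice 2 (pitch 60, oldest) -> assign | voices=[85 67 69 83]
Op 10: note_on(68): all voices busy, STEAL voice 3 (pitch 83, oldest) -> assign | voices=[85 67 69 68]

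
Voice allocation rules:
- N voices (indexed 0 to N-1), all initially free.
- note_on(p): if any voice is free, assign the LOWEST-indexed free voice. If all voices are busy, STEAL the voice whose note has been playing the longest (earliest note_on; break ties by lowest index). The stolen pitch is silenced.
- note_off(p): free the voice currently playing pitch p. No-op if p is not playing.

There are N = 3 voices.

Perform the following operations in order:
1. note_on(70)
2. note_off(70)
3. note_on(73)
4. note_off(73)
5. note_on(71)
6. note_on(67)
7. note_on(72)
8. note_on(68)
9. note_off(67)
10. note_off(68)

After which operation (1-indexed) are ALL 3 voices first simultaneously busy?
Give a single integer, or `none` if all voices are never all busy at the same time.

Op 1: note_on(70): voice 0 is free -> assigned | voices=[70 - -]
Op 2: note_off(70): free voice 0 | voices=[- - -]
Op 3: note_on(73): voice 0 is free -> assigned | voices=[73 - -]
Op 4: note_off(73): free voice 0 | voices=[- - -]
Op 5: note_on(71): voice 0 is free -> assigned | voices=[71 - -]
Op 6: note_on(67): voice 1 is free -> assigned | voices=[71 67 -]
Op 7: note_on(72): voice 2 is free -> assigned | voices=[71 67 72]
Op 8: note_on(68): all voices busy, STEAL voice 0 (pitch 71, oldest) -> assign | voices=[68 67 72]
Op 9: note_off(67): free voice 1 | voices=[68 - 72]
Op 10: note_off(68): free voice 0 | voices=[- - 72]

Answer: 7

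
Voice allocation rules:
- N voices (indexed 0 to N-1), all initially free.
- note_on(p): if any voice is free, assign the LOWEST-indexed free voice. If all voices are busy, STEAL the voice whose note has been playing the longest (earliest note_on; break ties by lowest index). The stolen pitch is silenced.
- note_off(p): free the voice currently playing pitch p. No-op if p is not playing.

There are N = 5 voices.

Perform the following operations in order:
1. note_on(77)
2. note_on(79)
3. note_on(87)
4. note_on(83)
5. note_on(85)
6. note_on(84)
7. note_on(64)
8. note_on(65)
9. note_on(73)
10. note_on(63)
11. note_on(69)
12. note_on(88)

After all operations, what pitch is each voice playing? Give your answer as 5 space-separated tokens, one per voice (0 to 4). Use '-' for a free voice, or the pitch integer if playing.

Op 1: note_on(77): voice 0 is free -> assigned | voices=[77 - - - -]
Op 2: note_on(79): voice 1 is free -> assigned | voices=[77 79 - - -]
Op 3: note_on(87): voice 2 is free -> assigned | voices=[77 79 87 - -]
Op 4: note_on(83): voice 3 is free -> assigned | voices=[77 79 87 83 -]
Op 5: note_on(85): voice 4 is free -> assigned | voices=[77 79 87 83 85]
Op 6: note_on(84): all voices busy, STEAL voice 0 (pitch 77, oldest) -> assign | voices=[84 79 87 83 85]
Op 7: note_on(64): all voices busy, STEAL voice 1 (pitch 79, oldest) -> assign | voices=[84 64 87 83 85]
Op 8: note_on(65): all voices busy, STEAL voice 2 (pitch 87, oldest) -> assign | voices=[84 64 65 83 85]
Op 9: note_on(73): all voices busy, STEAL voice 3 (pitch 83, oldest) -> assign | voices=[84 64 65 73 85]
Op 10: note_on(63): all voices busy, STEAL voice 4 (pitch 85, oldest) -> assign | voices=[84 64 65 73 63]
Op 11: note_on(69): all voices busy, STEAL voice 0 (pitch 84, oldest) -> assign | voices=[69 64 65 73 63]
Op 12: note_on(88): all voices busy, STEAL voice 1 (pitch 64, oldest) -> assign | voices=[69 88 65 73 63]

Answer: 69 88 65 73 63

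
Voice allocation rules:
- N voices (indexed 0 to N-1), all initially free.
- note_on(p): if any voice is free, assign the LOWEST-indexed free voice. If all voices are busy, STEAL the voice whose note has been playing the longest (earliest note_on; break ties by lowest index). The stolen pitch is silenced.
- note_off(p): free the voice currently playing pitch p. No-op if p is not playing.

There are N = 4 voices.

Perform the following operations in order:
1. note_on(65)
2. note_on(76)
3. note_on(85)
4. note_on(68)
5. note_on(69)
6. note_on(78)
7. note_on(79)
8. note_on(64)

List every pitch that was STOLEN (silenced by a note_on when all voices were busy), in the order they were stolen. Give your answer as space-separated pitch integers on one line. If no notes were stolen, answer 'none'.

Answer: 65 76 85 68

Derivation:
Op 1: note_on(65): voice 0 is free -> assigned | voices=[65 - - -]
Op 2: note_on(76): voice 1 is free -> assigned | voices=[65 76 - -]
Op 3: note_on(85): voice 2 is free -> assigned | voices=[65 76 85 -]
Op 4: note_on(68): voice 3 is free -> assigned | voices=[65 76 85 68]
Op 5: note_on(69): all voices busy, STEAL voice 0 (pitch 65, oldest) -> assign | voices=[69 76 85 68]
Op 6: note_on(78): all voices busy, STEAL voice 1 (pitch 76, oldest) -> assign | voices=[69 78 85 68]
Op 7: note_on(79): all voices busy, STEAL voice 2 (pitch 85, oldest) -> assign | voices=[69 78 79 68]
Op 8: note_on(64): all voices busy, STEAL voice 3 (pitch 68, oldest) -> assign | voices=[69 78 79 64]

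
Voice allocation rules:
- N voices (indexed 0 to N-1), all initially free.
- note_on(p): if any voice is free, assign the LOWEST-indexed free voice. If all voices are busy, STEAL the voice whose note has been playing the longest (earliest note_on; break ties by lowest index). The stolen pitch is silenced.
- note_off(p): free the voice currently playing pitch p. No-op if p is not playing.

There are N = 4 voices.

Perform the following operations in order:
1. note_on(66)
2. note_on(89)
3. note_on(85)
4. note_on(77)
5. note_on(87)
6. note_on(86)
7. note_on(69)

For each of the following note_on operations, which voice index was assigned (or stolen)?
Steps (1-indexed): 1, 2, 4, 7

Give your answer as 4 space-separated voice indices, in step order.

Answer: 0 1 3 2

Derivation:
Op 1: note_on(66): voice 0 is free -> assigned | voices=[66 - - -]
Op 2: note_on(89): voice 1 is free -> assigned | voices=[66 89 - -]
Op 3: note_on(85): voice 2 is free -> assigned | voices=[66 89 85 -]
Op 4: note_on(77): voice 3 is free -> assigned | voices=[66 89 85 77]
Op 5: note_on(87): all voices busy, STEAL voice 0 (pitch 66, oldest) -> assign | voices=[87 89 85 77]
Op 6: note_on(86): all voices busy, STEAL voice 1 (pitch 89, oldest) -> assign | voices=[87 86 85 77]
Op 7: note_on(69): all voices busy, STEAL voice 2 (pitch 85, oldest) -> assign | voices=[87 86 69 77]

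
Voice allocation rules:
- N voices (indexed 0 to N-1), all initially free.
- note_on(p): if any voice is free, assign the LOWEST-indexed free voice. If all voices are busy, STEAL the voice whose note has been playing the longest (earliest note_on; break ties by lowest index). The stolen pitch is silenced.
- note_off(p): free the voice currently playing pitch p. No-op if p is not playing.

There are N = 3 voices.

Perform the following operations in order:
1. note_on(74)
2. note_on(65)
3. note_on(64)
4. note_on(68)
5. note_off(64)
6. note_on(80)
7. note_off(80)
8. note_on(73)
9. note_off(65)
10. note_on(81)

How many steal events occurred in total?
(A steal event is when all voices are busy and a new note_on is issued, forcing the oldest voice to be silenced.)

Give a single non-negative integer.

Answer: 1

Derivation:
Op 1: note_on(74): voice 0 is free -> assigned | voices=[74 - -]
Op 2: note_on(65): voice 1 is free -> assigned | voices=[74 65 -]
Op 3: note_on(64): voice 2 is free -> assigned | voices=[74 65 64]
Op 4: note_on(68): all voices busy, STEAL voice 0 (pitch 74, oldest) -> assign | voices=[68 65 64]
Op 5: note_off(64): free voice 2 | voices=[68 65 -]
Op 6: note_on(80): voice 2 is free -> assigned | voices=[68 65 80]
Op 7: note_off(80): free voice 2 | voices=[68 65 -]
Op 8: note_on(73): voice 2 is free -> assigned | voices=[68 65 73]
Op 9: note_off(65): free voice 1 | voices=[68 - 73]
Op 10: note_on(81): voice 1 is free -> assigned | voices=[68 81 73]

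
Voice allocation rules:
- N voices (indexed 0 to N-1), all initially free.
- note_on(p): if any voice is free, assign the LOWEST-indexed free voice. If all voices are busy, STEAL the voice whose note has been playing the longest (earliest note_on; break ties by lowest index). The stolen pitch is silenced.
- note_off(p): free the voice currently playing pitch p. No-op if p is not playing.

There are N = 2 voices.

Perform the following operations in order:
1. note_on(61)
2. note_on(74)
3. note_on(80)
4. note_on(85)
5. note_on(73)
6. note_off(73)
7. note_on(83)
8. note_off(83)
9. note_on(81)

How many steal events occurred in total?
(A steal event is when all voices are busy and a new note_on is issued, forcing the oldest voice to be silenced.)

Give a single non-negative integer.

Answer: 3

Derivation:
Op 1: note_on(61): voice 0 is free -> assigned | voices=[61 -]
Op 2: note_on(74): voice 1 is free -> assigned | voices=[61 74]
Op 3: note_on(80): all voices busy, STEAL voice 0 (pitch 61, oldest) -> assign | voices=[80 74]
Op 4: note_on(85): all voices busy, STEAL voice 1 (pitch 74, oldest) -> assign | voices=[80 85]
Op 5: note_on(73): all voices busy, STEAL voice 0 (pitch 80, oldest) -> assign | voices=[73 85]
Op 6: note_off(73): free voice 0 | voices=[- 85]
Op 7: note_on(83): voice 0 is free -> assigned | voices=[83 85]
Op 8: note_off(83): free voice 0 | voices=[- 85]
Op 9: note_on(81): voice 0 is free -> assigned | voices=[81 85]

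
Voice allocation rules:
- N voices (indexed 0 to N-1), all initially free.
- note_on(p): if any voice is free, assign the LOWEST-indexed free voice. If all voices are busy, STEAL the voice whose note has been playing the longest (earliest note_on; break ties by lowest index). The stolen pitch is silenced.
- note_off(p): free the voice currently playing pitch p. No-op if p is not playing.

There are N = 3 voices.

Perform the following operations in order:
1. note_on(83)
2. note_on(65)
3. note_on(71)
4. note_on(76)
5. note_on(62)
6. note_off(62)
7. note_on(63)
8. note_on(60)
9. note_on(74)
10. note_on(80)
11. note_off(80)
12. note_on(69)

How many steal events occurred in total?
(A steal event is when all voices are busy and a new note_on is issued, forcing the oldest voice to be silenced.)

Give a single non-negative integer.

Answer: 5

Derivation:
Op 1: note_on(83): voice 0 is free -> assigned | voices=[83 - -]
Op 2: note_on(65): voice 1 is free -> assigned | voices=[83 65 -]
Op 3: note_on(71): voice 2 is free -> assigned | voices=[83 65 71]
Op 4: note_on(76): all voices busy, STEAL voice 0 (pitch 83, oldest) -> assign | voices=[76 65 71]
Op 5: note_on(62): all voices busy, STEAL voice 1 (pitch 65, oldest) -> assign | voices=[76 62 71]
Op 6: note_off(62): free voice 1 | voices=[76 - 71]
Op 7: note_on(63): voice 1 is free -> assigned | voices=[76 63 71]
Op 8: note_on(60): all voices busy, STEAL voice 2 (pitch 71, oldest) -> assign | voices=[76 63 60]
Op 9: note_on(74): all voices busy, STEAL voice 0 (pitch 76, oldest) -> assign | voices=[74 63 60]
Op 10: note_on(80): all voices busy, STEAL voice 1 (pitch 63, oldest) -> assign | voices=[74 80 60]
Op 11: note_off(80): free voice 1 | voices=[74 - 60]
Op 12: note_on(69): voice 1 is free -> assigned | voices=[74 69 60]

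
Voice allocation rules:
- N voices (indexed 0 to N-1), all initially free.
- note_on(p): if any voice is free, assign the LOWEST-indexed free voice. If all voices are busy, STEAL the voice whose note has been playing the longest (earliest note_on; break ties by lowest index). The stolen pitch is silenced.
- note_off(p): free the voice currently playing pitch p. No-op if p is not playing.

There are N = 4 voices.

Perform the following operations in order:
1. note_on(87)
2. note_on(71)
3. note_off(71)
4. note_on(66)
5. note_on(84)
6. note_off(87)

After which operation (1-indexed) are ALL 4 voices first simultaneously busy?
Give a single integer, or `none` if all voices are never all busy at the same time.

Answer: none

Derivation:
Op 1: note_on(87): voice 0 is free -> assigned | voices=[87 - - -]
Op 2: note_on(71): voice 1 is free -> assigned | voices=[87 71 - -]
Op 3: note_off(71): free voice 1 | voices=[87 - - -]
Op 4: note_on(66): voice 1 is free -> assigned | voices=[87 66 - -]
Op 5: note_on(84): voice 2 is free -> assigned | voices=[87 66 84 -]
Op 6: note_off(87): free voice 0 | voices=[- 66 84 -]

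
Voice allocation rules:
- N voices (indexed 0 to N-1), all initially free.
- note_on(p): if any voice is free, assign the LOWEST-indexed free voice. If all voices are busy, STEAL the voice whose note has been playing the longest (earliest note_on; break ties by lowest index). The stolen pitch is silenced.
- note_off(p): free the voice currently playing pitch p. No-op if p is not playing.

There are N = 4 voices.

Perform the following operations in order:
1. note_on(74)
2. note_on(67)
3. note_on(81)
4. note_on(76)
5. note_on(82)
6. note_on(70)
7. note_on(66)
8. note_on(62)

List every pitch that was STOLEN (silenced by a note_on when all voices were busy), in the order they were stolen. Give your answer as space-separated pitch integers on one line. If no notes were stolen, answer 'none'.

Answer: 74 67 81 76

Derivation:
Op 1: note_on(74): voice 0 is free -> assigned | voices=[74 - - -]
Op 2: note_on(67): voice 1 is free -> assigned | voices=[74 67 - -]
Op 3: note_on(81): voice 2 is free -> assigned | voices=[74 67 81 -]
Op 4: note_on(76): voice 3 is free -> assigned | voices=[74 67 81 76]
Op 5: note_on(82): all voices busy, STEAL voice 0 (pitch 74, oldest) -> assign | voices=[82 67 81 76]
Op 6: note_on(70): all voices busy, STEAL voice 1 (pitch 67, oldest) -> assign | voices=[82 70 81 76]
Op 7: note_on(66): all voices busy, STEAL voice 2 (pitch 81, oldest) -> assign | voices=[82 70 66 76]
Op 8: note_on(62): all voices busy, STEAL voice 3 (pitch 76, oldest) -> assign | voices=[82 70 66 62]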